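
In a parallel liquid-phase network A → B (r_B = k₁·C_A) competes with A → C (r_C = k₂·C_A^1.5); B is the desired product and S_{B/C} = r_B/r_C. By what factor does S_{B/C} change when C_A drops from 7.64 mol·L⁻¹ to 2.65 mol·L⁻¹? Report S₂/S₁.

S_{B/C} = (k₁/k₂)·C_A^-0.5, so S₂/S₁ = (C_{A,2}/C_{A,1})^-0.5.
= (2.65/7.64)^(-0.5) = (0.3469)^(-0.5) = 1.70.
Selectivity toward B rises as C_A falls — low-concentration operation is favoured.

1.70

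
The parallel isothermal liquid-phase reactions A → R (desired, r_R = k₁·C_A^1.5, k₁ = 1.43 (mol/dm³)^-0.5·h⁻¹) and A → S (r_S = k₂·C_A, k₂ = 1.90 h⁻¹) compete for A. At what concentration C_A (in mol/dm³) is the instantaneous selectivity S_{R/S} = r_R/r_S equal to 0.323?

S_{R/S} = (k₁/k₂)·C_A^0.5 ⇒ C_A = (S·k₂/k₁)^(2).
= (0.323×1.90/1.43)^(2) = (0.4292)^(2) = 0.184 mol/dm³.

0.184 mol/dm³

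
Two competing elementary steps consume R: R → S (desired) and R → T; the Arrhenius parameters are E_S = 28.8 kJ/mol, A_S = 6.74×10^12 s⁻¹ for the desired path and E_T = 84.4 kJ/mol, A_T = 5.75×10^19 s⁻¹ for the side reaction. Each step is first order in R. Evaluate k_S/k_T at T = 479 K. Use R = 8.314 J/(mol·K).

0.136

Since both paths have the same order in R, the concentration cancels and S_{S/T} = k_S/k_T = (A_S/A_T)·exp[(E_T−E_S)/(RT)].
(E_T−E_S)/(RT) = (84.4−28.8)×10³/(8.314×479) = 55600/3982 = 13.96.
k_S/k_T = (6.74×10^12/5.75×10^19)·exp(13.96) = 1.172×10^-7 × 1.157×10^6 = 0.136.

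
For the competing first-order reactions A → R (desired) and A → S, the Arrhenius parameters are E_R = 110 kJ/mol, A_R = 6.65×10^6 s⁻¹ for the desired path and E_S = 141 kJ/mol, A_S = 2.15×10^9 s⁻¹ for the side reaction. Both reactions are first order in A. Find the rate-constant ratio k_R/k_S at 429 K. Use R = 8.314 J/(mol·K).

18.4

Since both paths have the same order in A, the concentration cancels and S_{R/S} = k_R/k_S = (A_R/A_S)·exp[(E_S−E_R)/(RT)].
(E_S−E_R)/(RT) = (141−110)×10³/(8.314×429) = 31000/3567 = 8.691.
k_R/k_S = (6.65×10^6/2.15×10^9)·exp(8.691) = 0.003093 × 5952 = 18.4.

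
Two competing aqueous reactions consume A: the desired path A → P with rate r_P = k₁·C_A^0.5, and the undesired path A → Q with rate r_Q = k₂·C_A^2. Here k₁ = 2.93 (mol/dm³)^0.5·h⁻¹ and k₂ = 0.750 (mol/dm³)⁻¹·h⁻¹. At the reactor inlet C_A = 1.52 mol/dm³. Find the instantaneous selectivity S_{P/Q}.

2.08

S_{P/Q} = r_P/r_Q = (k₁·C_A^0.5)/(k₂·C_A^2) = (k₁/k₂)·C_A^-1.5.
= (2.93×1.520^0.5) / (0.750×1.520^2) = 3.612/1.733 = 2.08.
The undesired path is higher order in A, so low C_A (CSTR or dilute feed) favours P.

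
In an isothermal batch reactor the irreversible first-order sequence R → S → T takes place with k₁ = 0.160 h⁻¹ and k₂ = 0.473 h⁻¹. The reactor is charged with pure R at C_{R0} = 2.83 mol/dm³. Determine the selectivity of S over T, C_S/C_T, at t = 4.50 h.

Solving the coupled first-order balances gives C_S(t) = [k₁/(k₂−k₁)]·C_{R0}·(e^(−k₁t) − e^(−k₂t)).
e^(−k₁t) = e^(−0.160×4.50) = e^(−0.7200) = 0.4868; e^(−k₂t) = e^(−2.128) = 0.1190.
C_S = 0.160×2.83/(0.473−0.160) × (0.4868−0.1190) = 1.447×0.3677 = 0.5320 mol/dm³.
C_R = C_{R0}e^(−k₁t) = 1.378 mol/dm³, so C_T = C_{R0}−C_R−C_S = 0.9205 mol/dm³; C_S/C_T = 0.578.

0.578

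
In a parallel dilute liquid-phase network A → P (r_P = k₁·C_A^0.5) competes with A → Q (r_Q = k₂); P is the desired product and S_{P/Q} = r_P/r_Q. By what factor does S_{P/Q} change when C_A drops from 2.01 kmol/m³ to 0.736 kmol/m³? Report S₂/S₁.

S_{P/Q} = (k₁/k₂)·C_A^0.5, so S₂/S₁ = (C_{A,2}/C_{A,1})^0.5.
= (0.736/2.01)^0.5 = (0.3662)^0.5 = 0.605.

0.605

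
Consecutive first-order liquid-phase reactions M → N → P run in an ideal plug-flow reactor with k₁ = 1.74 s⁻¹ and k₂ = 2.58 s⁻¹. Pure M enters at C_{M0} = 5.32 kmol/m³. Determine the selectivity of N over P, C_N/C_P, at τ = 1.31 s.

The intermediate concentration in a first-order A→B→C sequence is C_N = k₁C_{M0}(e^(−k₁τ) − e^(−k₂τ))/(k₂−k₁).
e^(−k₁τ) = e^(−1.74×1.31) = e^(−2.279) = 0.1023; e^(−k₂τ) = e^(−3.380) = 0.03405.
C_N = 1.74×5.32/(2.58−1.74) × (0.1023−0.03405) = 11.02×0.06829 = 0.7526 kmol/m³.
C_M = C_{M0}e^(−k₁τ) = 0.5445 kmol/m³, so C_P = C_{M0}−C_M−C_N = 4.023 kmol/m³; C_N/C_P = 0.187.

0.187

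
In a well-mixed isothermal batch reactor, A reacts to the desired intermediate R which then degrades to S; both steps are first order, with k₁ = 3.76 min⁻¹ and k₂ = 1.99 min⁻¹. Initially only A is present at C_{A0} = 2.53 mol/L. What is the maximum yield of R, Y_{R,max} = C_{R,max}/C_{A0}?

For a first-order series the maximum intermediate yield is C_{R,max}/C_{A0} = (k₁/k₂)^[k₂/(k₂−k₁)].
= (3.76/1.99)^(1.99/(1.99−3.76)) = (1.889)^(-1.124) = 0.4890.

0.489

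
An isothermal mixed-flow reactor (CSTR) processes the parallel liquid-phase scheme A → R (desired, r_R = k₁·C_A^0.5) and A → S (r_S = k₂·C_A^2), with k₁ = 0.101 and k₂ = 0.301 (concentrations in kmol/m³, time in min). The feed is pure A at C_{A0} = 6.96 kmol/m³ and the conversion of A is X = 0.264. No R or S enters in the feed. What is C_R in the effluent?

0.0517 kmol/m³

Exit C_A = C_{A0}(1−X) = 6.96×0.736 = 5.123 kmol/m³.
A CSTR operates uniformly at the exit composition, giving r_R = 0.2286 and r_S = 7.898 (each k·C_A^n at C_A = 5.123).
Fraction of consumed A going to R: r_R/(r_R+r_S) = 0.02813.
C_R = 0.02813·C_{A0}·X = 0.02813×6.96×0.264 = 0.0517 kmol/m³.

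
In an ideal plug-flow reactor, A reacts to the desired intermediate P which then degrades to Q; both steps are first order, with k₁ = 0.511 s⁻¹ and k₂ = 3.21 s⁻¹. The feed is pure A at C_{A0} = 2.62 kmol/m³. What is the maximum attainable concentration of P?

0.295 kmol/m³

At the optimum, C_{P,max}/C_{A0} = (k₁/k₂)^[k₂/(k₂−k₁)].
= (0.511/3.21)^(3.21/(3.21−0.511)) = (0.1592)^(1.189) = 0.1124.
C_{P,max} = 0.1124×2.62 = 0.295 kmol/m³.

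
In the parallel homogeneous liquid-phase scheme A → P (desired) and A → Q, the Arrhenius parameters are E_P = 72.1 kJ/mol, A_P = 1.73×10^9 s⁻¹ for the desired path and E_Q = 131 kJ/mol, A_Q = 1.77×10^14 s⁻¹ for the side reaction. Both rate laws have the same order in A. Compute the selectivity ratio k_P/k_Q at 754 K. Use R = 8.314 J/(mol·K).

0.118

With equal orders, S_{P/Q} = k_P/k_Q = (A_P/A_Q)·exp[(E_Q−E_P)/(RT)].
(E_Q−E_P)/(RT) = (131−72.1)×10³/(8.314×754) = 58900/6269 = 9.396.
k_P/k_Q = (1.73×10^9/1.77×10^14)·exp(9.396) = 9.774×10^-6 × 12038 = 0.118.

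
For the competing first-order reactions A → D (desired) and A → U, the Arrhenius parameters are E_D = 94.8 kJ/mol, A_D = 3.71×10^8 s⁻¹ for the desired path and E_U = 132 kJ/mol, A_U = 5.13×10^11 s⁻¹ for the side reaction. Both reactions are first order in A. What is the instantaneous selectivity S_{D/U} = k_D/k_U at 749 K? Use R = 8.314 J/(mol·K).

0.284

k_D/k_U = (A_D/A_U)·exp[−(E_D−E_U)/(RT)] = (A_D/A_U)·exp[(E_U−E_D)/(RT)].
(E_U−E_D)/(RT) = (132−94.8)×10³/(8.314×749) = 37200/6227 = 5.974.
k_D/k_U = (3.71×10^8/5.13×10^11)·exp(5.974) = 7.232×10^-4 × 393.0 = 0.284.
Since E_D < E_U, lowering the temperature improves selectivity toward D.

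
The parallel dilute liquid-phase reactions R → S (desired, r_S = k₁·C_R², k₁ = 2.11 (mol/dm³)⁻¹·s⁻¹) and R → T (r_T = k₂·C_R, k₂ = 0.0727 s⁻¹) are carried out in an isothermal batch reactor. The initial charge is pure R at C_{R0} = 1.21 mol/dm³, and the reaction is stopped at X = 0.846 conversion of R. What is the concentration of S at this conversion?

C_R = C_{R0}(1−X) = 0.1863 mol/dm³.
Along a PFR/batch, dC_T/dC_R = −r_T/(r_S+r_T) = −k₂/(k₂+k₁·C_R).
Integrating from C_{R0} to C_R: C_T = (0.0727/2.11)·ln[(0.0727+2.11·1.21)/(0.0727+2.11·0.186)] = 0.03445·ln(2.626/0.4659) = 0.05958 mol/dm³.
Then C_S = (C_{R0}−C_R) − C_T = 1.024 − 0.05958 = 0.9641 mol/dm³.

0.964 mol/dm³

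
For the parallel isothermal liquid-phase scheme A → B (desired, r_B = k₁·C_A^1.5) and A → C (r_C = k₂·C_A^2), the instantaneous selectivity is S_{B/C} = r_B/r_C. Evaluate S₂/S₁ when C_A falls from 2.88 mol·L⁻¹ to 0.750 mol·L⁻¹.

S_{B/C} = (k₁/k₂)·C_A^-0.5, so S₂/S₁ = (C_{A,2}/C_{A,1})^-0.5.
= (0.750/2.88)^(-0.5) = (0.2604)^(-0.5) = 1.96.
Selectivity toward B rises as C_A falls — low-concentration operation is favoured.

1.96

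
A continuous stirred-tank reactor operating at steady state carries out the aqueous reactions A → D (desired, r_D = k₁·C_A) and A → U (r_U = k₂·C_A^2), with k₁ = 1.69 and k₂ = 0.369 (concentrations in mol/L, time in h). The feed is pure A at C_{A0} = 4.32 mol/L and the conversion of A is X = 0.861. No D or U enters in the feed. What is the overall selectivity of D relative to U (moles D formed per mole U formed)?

Exit C_A = C_{A0}(1−X) = 4.32×0.139 = 0.6005 mol/L.
A CSTR operates uniformly at the exit composition, giving r_D = 1.015 and r_U = 0.1331 (each k·C_A^n at C_A = 0.6005).
Overall selectivity = C_D/C_U = r_Dτ/(r_Uτ) = r_D/r_U = 7.63.

7.63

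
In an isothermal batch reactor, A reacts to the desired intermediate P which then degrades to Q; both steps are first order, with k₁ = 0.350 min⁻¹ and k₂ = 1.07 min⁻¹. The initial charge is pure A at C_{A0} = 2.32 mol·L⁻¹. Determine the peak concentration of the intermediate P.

Evaluating C_P at t_opt = ln(k₂/k₁)/(k₂−k₁) gives C_{P,max}/C_{A0} = (k₁/k₂)^[k₂/(k₂−k₁)].
= (0.350/1.07)^(1.07/(1.07−0.350)) = (0.3271)^(1.486) = 0.1900.
C_{P,max} = 0.1900×2.32 = 0.441 mol·L⁻¹.

0.441 mol·L⁻¹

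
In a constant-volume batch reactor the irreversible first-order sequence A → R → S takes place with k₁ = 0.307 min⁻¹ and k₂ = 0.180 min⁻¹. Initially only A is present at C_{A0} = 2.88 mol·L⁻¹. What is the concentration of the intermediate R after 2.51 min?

1.21 mol·L⁻¹

The intermediate concentration in a first-order A→B→C sequence is C_R = k₁C_{A0}(e^(−k₁t) − e^(−k₂t))/(k₂−k₁).
e^(−k₁t) = e^(−0.307×2.51) = e^(−0.7706) = 0.4627; e^(−k₂t) = e^(−0.4518) = 0.6365.
C_R = 0.307×2.88/(0.180−0.307) × (0.4627−0.6365) = (-6.962)×(-0.1737) = 1.210 mol·L⁻¹.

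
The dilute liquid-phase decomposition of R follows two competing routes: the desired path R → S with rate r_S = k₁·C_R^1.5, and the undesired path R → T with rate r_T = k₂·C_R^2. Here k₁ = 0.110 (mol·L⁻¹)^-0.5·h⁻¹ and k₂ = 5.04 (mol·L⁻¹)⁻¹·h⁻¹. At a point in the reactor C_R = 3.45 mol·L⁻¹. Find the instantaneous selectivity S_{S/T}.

S_{S/T} = r_S/r_T = (k₁·C_R^1.5)/(k₂·C_R^2) = (k₁/k₂)·C_R^-0.5.
= (0.110×3.450^1.5) / (5.04×3.450^2) = 0.7049/59.99 = 0.0118.
The undesired path is higher order in R, so low C_R (CSTR or dilute feed) favours S.

0.0118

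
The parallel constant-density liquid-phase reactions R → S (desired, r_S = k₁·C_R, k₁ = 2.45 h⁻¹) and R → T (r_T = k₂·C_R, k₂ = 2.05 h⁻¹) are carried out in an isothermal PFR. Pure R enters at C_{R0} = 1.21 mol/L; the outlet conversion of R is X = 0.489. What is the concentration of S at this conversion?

C_R = C_{R0}(1−X) = 0.6183 mol/L.
Both paths are first order in R, so the instantaneous fraction to S is constant: dC_S/d(−C_R) = k₁/(k₁+k₂) = 0.5444.
C_S = 0.5444·(C_{R0}−C_R) = 0.5444×0.5917 = 0.322 mol/L.

0.322 mol/L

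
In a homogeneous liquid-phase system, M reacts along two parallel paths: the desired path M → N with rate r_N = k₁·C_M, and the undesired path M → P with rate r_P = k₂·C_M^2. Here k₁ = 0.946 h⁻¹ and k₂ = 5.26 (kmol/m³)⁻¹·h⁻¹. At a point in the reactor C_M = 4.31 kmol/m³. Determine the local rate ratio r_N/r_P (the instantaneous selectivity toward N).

S_{N/P} = r_N/r_P = (k₁·C_M)/(k₂·C_M^2) = (k₁/k₂)·C_M⁻¹.
= (0.946×4.310) / (5.26×4.310^2) = 4.077/97.71 = 0.0417.

0.0417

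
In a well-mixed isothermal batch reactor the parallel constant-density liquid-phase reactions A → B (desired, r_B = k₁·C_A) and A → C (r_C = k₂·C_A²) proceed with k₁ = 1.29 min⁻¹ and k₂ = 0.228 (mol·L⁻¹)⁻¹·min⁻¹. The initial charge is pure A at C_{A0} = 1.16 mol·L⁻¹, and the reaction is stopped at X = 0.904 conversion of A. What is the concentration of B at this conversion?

0.945 mol·L⁻¹

C_A = C_{A0}(1−X) = 0.1114 mol·L⁻¹.
Along a PFR/batch, dC_B/dC_A = −r_B/(r_B+r_C) = −k₁/(k₁+k₂·C_A).
Integrating from C_{A0} to C_A: C_B = (1.29/0.228)·ln[(1.29+0.228·1.16)/(1.29+0.228·0.111)] = 5.658·ln(1.554/1.315) = 0.9449 mol·L⁻¹.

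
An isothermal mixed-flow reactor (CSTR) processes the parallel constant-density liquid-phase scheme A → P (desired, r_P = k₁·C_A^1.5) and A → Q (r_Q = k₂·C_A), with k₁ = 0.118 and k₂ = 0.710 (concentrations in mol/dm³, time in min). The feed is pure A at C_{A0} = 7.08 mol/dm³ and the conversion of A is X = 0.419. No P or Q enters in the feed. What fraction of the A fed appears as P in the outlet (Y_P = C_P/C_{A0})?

Exit C_A = C_{A0}(1−X) = 7.08×0.581 = 4.113 mol/dm³.
In a CSTR the entire volume is at exit conditions, so r_P = 0.118×4.113^1.5 = 0.9845 and r_Q = 0.710×4.113 = 2.921.
Fraction of consumed A going to P: r_P/(r_P+r_Q) = 0.2521.
C_P = 0.2521·C_{A0}·X = 0.2521×7.08×0.419 = 0.748 mol/dm³; Y_P = C_P/C_{A0} = 0.106.

0.106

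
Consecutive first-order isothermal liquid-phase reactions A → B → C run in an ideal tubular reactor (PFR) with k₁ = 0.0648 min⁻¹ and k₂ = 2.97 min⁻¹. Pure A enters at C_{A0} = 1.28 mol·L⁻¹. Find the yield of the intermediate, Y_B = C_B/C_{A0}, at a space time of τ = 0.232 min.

For first-order series with pure A initially, C_B(τ) = k₁C_{A0}/(k₂−k₁)·(e^(−k₁τ) − e^(−k₂τ)).
e^(−k₁τ) = e^(−0.0648×0.232) = e^(−0.01503) = 0.9851; e^(−k₂τ) = e^(−0.6890) = 0.5021.
C_B = 0.0648×1.28/(2.97−0.0648) × (0.9851−0.5021) = 0.02855×0.4830 = 0.01379 mol·L⁻¹.
Y_B = C_B/C_{A0} = 0.01379/1.28 = 0.0108.

0.0108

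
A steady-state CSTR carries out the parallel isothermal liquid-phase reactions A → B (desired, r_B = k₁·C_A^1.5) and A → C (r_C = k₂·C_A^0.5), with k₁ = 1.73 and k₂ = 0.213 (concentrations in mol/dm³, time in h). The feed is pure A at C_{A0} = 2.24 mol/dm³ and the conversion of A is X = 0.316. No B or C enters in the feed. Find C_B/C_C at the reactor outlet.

12.4

Exit C_A = C_{A0}(1−X) = 2.24×0.684 = 1.532 mol/dm³.
A CSTR operates uniformly at the exit composition, giving r_B = 3.281 and r_C = 0.2637 (each k·C_A^n at C_A = 1.532).
Overall selectivity = C_B/C_C = r_Bτ/(r_Cτ) = r_B/r_C = 12.4.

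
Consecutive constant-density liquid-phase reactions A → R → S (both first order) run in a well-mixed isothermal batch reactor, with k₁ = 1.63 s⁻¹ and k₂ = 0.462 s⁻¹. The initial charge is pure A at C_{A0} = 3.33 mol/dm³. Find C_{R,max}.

Evaluating C_R at t_opt = ln(k₂/k₁)/(k₂−k₁) gives C_{R,max}/C_{A0} = (k₁/k₂)^[k₂/(k₂−k₁)].
= (1.63/0.462)^(0.462/(0.462−1.63)) = (3.528)^(-0.3955) = 0.6073.
C_{R,max} = 0.6073×3.33 = 2.02 mol/dm³.

2.02 mol/dm³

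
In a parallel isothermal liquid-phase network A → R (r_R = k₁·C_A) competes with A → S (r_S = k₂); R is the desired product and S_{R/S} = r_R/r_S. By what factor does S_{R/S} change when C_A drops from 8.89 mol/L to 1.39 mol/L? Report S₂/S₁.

0.156

S_{R/S} = (k₁/k₂)·C_A, so S₂/S₁ = (C_{A,2}/C_{A,1}).
= 1.39/8.89 = 0.156.
Selectivity toward R falls as C_A falls — high-concentration operation is favoured.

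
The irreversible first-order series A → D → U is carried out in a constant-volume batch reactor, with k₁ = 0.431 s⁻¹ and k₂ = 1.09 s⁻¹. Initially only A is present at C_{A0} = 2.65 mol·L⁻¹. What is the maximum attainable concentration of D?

0.571 mol·L⁻¹

At the optimum, C_{D,max}/C_{A0} = (k₁/k₂)^[k₂/(k₂−k₁)].
= (0.431/1.09)^(1.09/(1.09−0.431)) = (0.3954)^(1.654) = 0.2155.
C_{D,max} = 0.2155×2.65 = 0.571 mol·L⁻¹.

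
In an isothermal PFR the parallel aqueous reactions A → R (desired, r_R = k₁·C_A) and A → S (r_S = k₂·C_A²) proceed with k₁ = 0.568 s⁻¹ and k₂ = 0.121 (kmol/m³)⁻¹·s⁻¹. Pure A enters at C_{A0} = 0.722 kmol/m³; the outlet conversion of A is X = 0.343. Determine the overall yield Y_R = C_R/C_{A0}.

C_A = C_{A0}(1−X) = 0.4744 kmol/m³.
Along a PFR/batch, dC_R/dC_A = −r_R/(r_R+r_S) = −k₁/(k₁+k₂·C_A).
Integrating from C_{A0} to C_A: C_R = (0.568/0.121)·ln[(0.568+0.121·0.722)/(0.568+0.121·0.474)] = 4.694·ln(0.6554/0.6254) = 0.2197 kmol/m³.
Y_R = C_R/C_{A0} = 0.2197/0.722 = 0.304.

0.304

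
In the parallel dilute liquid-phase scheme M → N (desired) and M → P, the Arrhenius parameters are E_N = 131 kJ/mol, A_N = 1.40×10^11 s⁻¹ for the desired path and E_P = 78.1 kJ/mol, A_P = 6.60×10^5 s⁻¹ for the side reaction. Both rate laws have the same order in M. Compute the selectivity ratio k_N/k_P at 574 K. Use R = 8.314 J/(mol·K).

With equal orders, S_{N/P} = k_N/k_P = (A_N/A_P)·exp[(E_P−E_N)/(RT)].
(E_P−E_N)/(RT) = (78.1−131)×10³/(8.314×574) = -52900/4772 = -11.08.
k_N/k_P = (1.40×10^11/6.60×10^5)·exp(-11.08) = 2.121×10^5 × 1.534×10^-5 = 3.25.
Since E_N > E_P, raising the temperature improves selectivity toward N.

3.25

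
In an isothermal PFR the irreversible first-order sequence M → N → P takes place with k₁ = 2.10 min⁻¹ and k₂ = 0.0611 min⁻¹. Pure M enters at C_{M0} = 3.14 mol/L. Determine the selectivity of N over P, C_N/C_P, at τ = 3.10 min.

The intermediate concentration in a first-order A→B→C sequence is C_N = k₁C_{M0}(e^(−k₁τ) − e^(−k₂τ))/(k₂−k₁).
e^(−k₁τ) = e^(−2.10×3.10) = e^(−6.510) = 0.001488; e^(−k₂τ) = e^(−0.1894) = 0.8274.
C_N = 2.10×3.14/(0.0611−2.10) × (0.001488−0.8274) = (-3.234)×(-0.8260) = 2.671 mol/L.
C_M = C_{M0}e^(−k₁τ) = 0.004674 mol/L, so C_P = C_{M0}−C_M−C_N = 0.4641 mol/L; C_N/C_P = 5.76.

5.76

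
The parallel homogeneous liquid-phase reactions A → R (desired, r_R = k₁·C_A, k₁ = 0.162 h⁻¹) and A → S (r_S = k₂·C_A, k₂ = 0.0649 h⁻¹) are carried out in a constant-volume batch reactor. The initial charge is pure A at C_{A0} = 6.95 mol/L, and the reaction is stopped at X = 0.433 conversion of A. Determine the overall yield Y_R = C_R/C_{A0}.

0.309

C_A = C_{A0}(1−X) = 3.941 mol/L.
Both paths are first order in A, so the instantaneous fraction to R is constant: dC_R/d(−C_A) = k₁/(k₁+k₂) = 0.7140.
C_R = 0.7140·(C_{A0}−C_A) = 0.7140×3.009 = 2.15 mol/L.
Y_R = C_R/C_{A0} = 2.149/6.95 = 0.309.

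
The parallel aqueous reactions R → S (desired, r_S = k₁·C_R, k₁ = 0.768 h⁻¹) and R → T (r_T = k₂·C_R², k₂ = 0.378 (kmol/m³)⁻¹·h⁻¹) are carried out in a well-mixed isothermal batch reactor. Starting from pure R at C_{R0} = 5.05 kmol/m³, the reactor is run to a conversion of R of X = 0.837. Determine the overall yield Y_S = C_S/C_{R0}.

C_R = C_{R0}(1−X) = 0.8232 kmol/m³.
Along a PFR/batch, dC_S/dC_R = −r_S/(r_S+r_T) = −k₁/(k₁+k₂·C_R).
Integrating from C_{R0} to C_R: C_S = (0.768/0.378)·ln[(0.768+0.378·5.05)/(0.768+0.378·0.823)] = 2.032·ln(2.677/1.079) = 1.846 kmol/m³.
Y_S = C_S/C_{R0} = 1.846/5.05 = 0.366.

0.366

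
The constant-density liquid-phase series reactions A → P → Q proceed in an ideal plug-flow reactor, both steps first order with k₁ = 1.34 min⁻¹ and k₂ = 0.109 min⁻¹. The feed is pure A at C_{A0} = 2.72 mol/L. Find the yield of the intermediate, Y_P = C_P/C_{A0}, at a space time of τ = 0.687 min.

For first-order series with pure A initially, C_P(τ) = k₁C_{A0}/(k₂−k₁)·(e^(−k₁τ) − e^(−k₂τ)).
e^(−k₁τ) = e^(−1.34×0.687) = e^(−0.9206) = 0.3983; e^(−k₂τ) = e^(−0.07488) = 0.9279.
C_P = 1.34×2.72/(0.109−1.34) × (0.3983−0.9279) = (-2.961)×(-0.5296) = 1.568 mol/L.
Y_P = C_P/C_{A0} = 1.568/2.72 = 0.576.

0.576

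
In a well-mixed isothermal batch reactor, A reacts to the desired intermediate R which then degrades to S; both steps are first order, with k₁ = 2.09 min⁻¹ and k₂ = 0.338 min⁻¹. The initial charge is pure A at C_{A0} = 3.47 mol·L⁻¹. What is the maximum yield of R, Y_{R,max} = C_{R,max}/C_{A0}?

For a first-order series the maximum intermediate yield is C_{R,max}/C_{A0} = (k₁/k₂)^[k₂/(k₂−k₁)].
= (2.09/0.338)^(0.338/(0.338−2.09)) = (6.183)^(-0.1929) = 0.7036.

0.704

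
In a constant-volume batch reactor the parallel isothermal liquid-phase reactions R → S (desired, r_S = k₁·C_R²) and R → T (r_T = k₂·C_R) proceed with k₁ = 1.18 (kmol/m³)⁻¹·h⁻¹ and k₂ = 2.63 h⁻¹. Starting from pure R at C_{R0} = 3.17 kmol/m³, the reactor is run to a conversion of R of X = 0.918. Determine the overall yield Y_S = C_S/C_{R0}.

0.374

C_R = C_{R0}(1−X) = 0.2599 kmol/m³.
Along a PFR/batch, dC_T/dC_R = −r_T/(r_S+r_T) = −k₂/(k₂+k₁·C_R).
Integrating from C_{R0} to C_R: C_T = (2.63/1.18)·ln[(2.63+1.18·3.17)/(2.63+1.18·0.260)] = 2.229·ln(6.371/2.937) = 1.726 kmol/m³.
Then C_S = (C_{R0}−C_R) − C_T = 2.910 − 1.726 = 1.184 kmol/m³.
Y_S = C_S/C_{R0} = 1.184/3.17 = 0.374.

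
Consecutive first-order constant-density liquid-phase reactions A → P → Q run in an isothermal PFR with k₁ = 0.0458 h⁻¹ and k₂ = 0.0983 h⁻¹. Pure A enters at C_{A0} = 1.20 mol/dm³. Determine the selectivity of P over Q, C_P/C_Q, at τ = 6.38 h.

For first-order series with pure A initially, C_P(τ) = k₁C_{A0}/(k₂−k₁)·(e^(−k₁τ) − e^(−k₂τ)).
e^(−k₁τ) = e^(−0.0458×6.38) = e^(−0.2922) = 0.7466; e^(−k₂τ) = e^(−0.6272) = 0.5341.
C_P = 0.0458×1.20/(0.0983−0.0458) × (0.7466−0.5341) = 1.047×0.2125 = 0.2225 mol/dm³.
C_A = C_{A0}e^(−k₁τ) = 0.8959 mol/dm³, so C_Q = C_{A0}−C_A−C_P = 0.08160 mol/dm³; C_P/C_Q = 2.73.

2.73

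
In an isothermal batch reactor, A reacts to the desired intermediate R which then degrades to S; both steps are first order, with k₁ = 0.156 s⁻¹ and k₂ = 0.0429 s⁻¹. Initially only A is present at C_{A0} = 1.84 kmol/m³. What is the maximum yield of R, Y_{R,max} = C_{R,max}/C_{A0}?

For a first-order series the maximum intermediate yield is C_{R,max}/C_{A0} = (k₁/k₂)^[k₂/(k₂−k₁)].
= (0.156/0.0429)^(0.0429/(0.0429−0.156)) = (3.636)^(-0.3793) = 0.6128.

0.613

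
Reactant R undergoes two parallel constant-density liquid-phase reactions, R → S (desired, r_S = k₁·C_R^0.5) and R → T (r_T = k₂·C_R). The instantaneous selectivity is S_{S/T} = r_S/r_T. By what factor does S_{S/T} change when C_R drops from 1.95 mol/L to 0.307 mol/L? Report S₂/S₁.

S_{S/T} = (k₁/k₂)·C_R^-0.5, so S₂/S₁ = (C_{R,2}/C_{R,1})^-0.5.
= (0.307/1.95)^(-0.5) = (0.1574)^(-0.5) = 2.52.
Selectivity toward S rises as C_R falls — low-concentration operation is favoured.

2.52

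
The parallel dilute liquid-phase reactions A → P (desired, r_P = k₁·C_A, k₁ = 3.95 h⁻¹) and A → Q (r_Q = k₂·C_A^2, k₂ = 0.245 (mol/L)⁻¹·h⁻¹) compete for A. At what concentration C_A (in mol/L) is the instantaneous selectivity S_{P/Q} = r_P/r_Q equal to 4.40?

S_{P/Q} = (k₁/k₂)·C_A⁻¹ ⇒ C_A = (S·k₂/k₁)^(-1).
= (4.40×0.245/3.95)^(-1) = (0.2729)^(-1) = 3.66 mol/L.

3.66 mol/L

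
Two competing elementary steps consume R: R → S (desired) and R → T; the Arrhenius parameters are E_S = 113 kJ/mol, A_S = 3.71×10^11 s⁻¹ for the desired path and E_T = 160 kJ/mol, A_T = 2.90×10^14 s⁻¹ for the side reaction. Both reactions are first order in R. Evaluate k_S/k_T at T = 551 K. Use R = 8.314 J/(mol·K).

36.5

With equal orders, S_{S/T} = k_S/k_T = (A_S/A_T)·exp[(E_T−E_S)/(RT)].
(E_T−E_S)/(RT) = (160−113)×10³/(8.314×551) = 47000/4581 = 10.26.
k_S/k_T = (3.71×10^11/2.90×10^14)·exp(10.26) = 0.001279 × 28559 = 36.5.
Since E_S < E_T, lowering the temperature improves selectivity toward S.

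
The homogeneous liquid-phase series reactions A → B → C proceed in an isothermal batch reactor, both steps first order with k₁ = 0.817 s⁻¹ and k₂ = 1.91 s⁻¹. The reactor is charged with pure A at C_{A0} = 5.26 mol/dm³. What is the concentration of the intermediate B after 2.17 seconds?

0.605 mol/dm³

Solving the coupled first-order balances gives C_B(t) = [k₁/(k₂−k₁)]·C_{A0}·(e^(−k₁t) − e^(−k₂t)).
e^(−k₁t) = e^(−0.817×2.17) = e^(−1.773) = 0.1698; e^(−k₂t) = e^(−4.145) = 0.01585.
C_B = 0.817×5.26/(1.91−0.817) × (0.1698−0.01585) = 3.932×0.1540 = 0.6055 mol/dm³.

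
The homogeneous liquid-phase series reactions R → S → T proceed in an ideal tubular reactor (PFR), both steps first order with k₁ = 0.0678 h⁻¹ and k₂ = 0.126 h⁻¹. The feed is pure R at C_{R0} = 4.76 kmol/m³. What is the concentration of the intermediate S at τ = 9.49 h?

The intermediate concentration in a first-order A→B→C sequence is C_S = k₁C_{R0}(e^(−k₁τ) − e^(−k₂τ))/(k₂−k₁).
e^(−k₁τ) = e^(−0.0678×9.49) = e^(−0.6434) = 0.5255; e^(−k₂τ) = e^(−1.196) = 0.3025.
C_S = 0.0678×4.76/(0.126−0.0678) × (0.5255−0.3025) = 5.545×0.2230 = 1.237 kmol/m³.

1.24 kmol/m³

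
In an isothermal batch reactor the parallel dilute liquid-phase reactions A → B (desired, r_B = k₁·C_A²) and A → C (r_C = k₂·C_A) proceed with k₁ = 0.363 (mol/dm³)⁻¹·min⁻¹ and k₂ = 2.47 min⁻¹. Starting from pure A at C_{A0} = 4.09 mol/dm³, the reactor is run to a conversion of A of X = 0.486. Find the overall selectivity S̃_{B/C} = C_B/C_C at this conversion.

C_A = C_{A0}(1−X) = 2.102 mol/dm³.
Along a PFR/batch, dC_C/dC_A = −r_C/(r_B+r_C) = −k₂/(k₂+k₁·C_A).
Integrating from C_{A0} to C_A: C_C = (2.47/0.363)·ln[(2.47+0.363·4.09)/(2.47+0.363·2.10)] = 6.804·ln(3.955/3.233) = 1.371 mol/dm³.
Then C_B = (C_{A0}−C_A) − C_C = 1.988 − 1.371 = 0.6170 mol/dm³.
S̃_{B/C} = C_B/C_C = 0.6170/1.371 = 0.450.

0.450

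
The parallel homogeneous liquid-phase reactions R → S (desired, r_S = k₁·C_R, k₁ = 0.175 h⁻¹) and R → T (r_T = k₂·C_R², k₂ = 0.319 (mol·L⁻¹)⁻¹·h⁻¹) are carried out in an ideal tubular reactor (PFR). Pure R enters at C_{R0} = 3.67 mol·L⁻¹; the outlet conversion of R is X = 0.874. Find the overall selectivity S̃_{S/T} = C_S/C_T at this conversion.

0.323

C_R = C_{R0}(1−X) = 0.4624 mol·L⁻¹.
Along a PFR/batch, dC_S/dC_R = −r_S/(r_S+r_T) = −k₁/(k₁+k₂·C_R).
Integrating from C_{R0} to C_R: C_S = (0.175/0.319)·ln[(0.175+0.319·3.67)/(0.175+0.319·0.462)] = 0.5486·ln(1.346/0.3225) = 0.7837 mol·L⁻¹.
C_T = (C_{R0}−C_R)−C_S = 2.424 mol·L⁻¹; S̃_{S/T} = 0.7837/2.424 = 0.323.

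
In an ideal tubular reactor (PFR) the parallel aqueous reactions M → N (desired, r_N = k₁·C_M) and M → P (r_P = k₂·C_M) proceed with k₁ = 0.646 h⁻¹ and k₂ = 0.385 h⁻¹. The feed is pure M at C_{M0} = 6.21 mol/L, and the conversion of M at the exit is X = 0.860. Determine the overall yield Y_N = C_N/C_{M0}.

0.539

C_M = C_{M0}(1−X) = 0.8694 mol/L.
Both paths are first order in M, so the instantaneous fraction to N is constant: dC_N/d(−C_M) = k₁/(k₁+k₂) = 0.6266.
C_N = 0.6266·(C_{M0}−C_M) = 0.6266×5.341 = 3.35 mol/L.
Y_N = C_N/C_{M0} = 3.346/6.21 = 0.539.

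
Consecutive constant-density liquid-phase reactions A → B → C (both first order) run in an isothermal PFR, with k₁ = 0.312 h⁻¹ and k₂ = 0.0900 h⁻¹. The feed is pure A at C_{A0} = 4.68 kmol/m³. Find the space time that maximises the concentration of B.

5.60 h

Setting dC_B/dτ = 0 gives τ_opt = ln(k₂/k₁)/(k₂−k₁).
= ln(0.0900/0.312)/(0.0900−0.312) = ln(0.2885)/-0.2220 = -1.243/-0.2220 = 5.60 h.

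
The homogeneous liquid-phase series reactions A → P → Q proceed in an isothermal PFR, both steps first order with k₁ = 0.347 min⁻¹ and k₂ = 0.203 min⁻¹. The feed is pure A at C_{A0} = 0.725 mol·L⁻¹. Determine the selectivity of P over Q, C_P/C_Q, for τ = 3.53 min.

For first-order series with pure A initially, C_P(τ) = k₁C_{A0}/(k₂−k₁)·(e^(−k₁τ) − e^(−k₂τ)).
e^(−k₁τ) = e^(−0.347×3.53) = e^(−1.225) = 0.2938; e^(−k₂τ) = e^(−0.7166) = 0.4884.
C_P = 0.347×0.725/(0.203−0.347) × (0.2938−0.4884) = (-1.747)×(-0.1946) = 0.3400 mol·L⁻¹.
C_A = C_{A0}e^(−k₁τ) = 0.2130 mol·L⁻¹, so C_Q = C_{A0}−C_A−C_P = 0.1720 mol·L⁻¹; C_P/C_Q = 1.98.

1.98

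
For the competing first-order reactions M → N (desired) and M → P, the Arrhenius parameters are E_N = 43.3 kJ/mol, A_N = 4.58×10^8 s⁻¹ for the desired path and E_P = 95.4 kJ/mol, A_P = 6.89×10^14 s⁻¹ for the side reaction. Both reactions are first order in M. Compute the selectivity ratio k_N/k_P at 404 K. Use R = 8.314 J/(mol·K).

Since both paths have the same order in M, the concentration cancels and S_{N/P} = k_N/k_P = (A_N/A_P)·exp[(E_P−E_N)/(RT)].
(E_P−E_N)/(RT) = (95.4−43.3)×10³/(8.314×404) = 52100/3359 = 15.51.
k_N/k_P = (4.58×10^8/6.89×10^14)·exp(15.51) = 6.647×10^-7 × 5.451×10^6 = 3.62.

3.62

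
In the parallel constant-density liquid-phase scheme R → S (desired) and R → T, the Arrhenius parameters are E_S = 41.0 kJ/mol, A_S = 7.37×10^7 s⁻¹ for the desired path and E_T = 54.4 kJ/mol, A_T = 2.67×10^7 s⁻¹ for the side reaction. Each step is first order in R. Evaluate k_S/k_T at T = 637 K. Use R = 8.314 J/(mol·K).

With equal orders, S_{S/T} = k_S/k_T = (A_S/A_T)·exp[(E_T−E_S)/(RT)].
(E_T−E_S)/(RT) = (54.4−41.0)×10³/(8.314×637) = 13400/5296 = 2.530.
k_S/k_T = (7.37×10^7/2.67×10^7)·exp(2.530) = 2.760 × 12.56 = 34.7.

34.7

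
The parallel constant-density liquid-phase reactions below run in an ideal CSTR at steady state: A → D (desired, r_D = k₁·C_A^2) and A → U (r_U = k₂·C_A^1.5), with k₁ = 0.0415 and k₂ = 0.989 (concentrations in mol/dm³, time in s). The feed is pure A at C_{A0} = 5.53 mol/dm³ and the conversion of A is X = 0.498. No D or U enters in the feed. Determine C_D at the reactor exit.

0.180 mol/dm³

Exit C_A = C_{A0}(1−X) = 5.53×0.502 = 2.776 mol/dm³.
In a CSTR the entire volume is at exit conditions, so r_D = 0.0415×2.776^2 = 0.3198 and r_U = 0.989×2.776^1.5 = 4.574.
Fraction of consumed A going to D: r_D/(r_D+r_U) = 0.06535.
C_D = 0.06535·C_{A0}·X = 0.06535×5.53×0.498 = 0.180 mol/dm³.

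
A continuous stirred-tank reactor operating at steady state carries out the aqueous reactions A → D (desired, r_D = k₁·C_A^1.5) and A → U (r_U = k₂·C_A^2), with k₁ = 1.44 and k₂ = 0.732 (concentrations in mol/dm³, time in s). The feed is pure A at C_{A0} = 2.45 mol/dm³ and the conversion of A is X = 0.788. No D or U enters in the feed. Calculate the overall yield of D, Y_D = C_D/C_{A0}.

0.577

Exit C_A = C_{A0}(1−X) = 2.45×0.212 = 0.5194 mol/dm³.
Rates in a CSTR are evaluated at the outlet concentration: r_D = 1.44×0.5194^1.5 = 0.5390, r_U = 0.732×0.5194^2 = 0.1975.
Fraction of consumed A going to D: r_D/(r_D+r_U) = 0.7319.
C_D = 0.7319·C_{A0}·X = 0.7319×2.45×0.788 = 1.41 mol/dm³; Y_D = C_D/C_{A0} = 0.577.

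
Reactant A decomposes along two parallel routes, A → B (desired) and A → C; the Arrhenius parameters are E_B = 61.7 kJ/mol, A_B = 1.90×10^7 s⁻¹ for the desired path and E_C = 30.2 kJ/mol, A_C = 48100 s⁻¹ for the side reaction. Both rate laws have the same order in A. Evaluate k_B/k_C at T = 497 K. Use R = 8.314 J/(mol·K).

0.193

Since both paths have the same order in A, the concentration cancels and S_{B/C} = k_B/k_C = (A_B/A_C)·exp[(E_C−E_B)/(RT)].
(E_C−E_B)/(RT) = (30.2−61.7)×10³/(8.314×497) = -31500/4132 = -7.623.
k_B/k_C = (1.90×10^7/48100)·exp(-7.623) = 395.0 × 4.889×10^-4 = 0.193.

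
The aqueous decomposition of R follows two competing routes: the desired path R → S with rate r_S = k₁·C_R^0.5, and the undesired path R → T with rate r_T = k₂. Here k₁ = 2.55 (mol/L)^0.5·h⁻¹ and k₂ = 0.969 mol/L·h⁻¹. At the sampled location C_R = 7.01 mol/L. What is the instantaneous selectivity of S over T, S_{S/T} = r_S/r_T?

S_{S/T} = r_S/r_T = (k₁·C_R^0.5)/(k₂) = (k₁/k₂)·C_R^0.5.
= (2.55×7.010^0.5) / (0.969) = 6.751/0.9690 = 6.97.
Since the desired path is higher order in R, keeping C_R high (PFR or concentrated feed) favours S.

6.97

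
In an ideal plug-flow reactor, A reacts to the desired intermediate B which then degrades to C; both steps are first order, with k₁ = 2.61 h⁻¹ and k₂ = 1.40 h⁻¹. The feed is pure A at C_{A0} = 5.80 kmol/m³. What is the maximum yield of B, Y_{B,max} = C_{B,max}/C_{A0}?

Evaluating C_B at τ_opt = ln(k₂/k₁)/(k₂−k₁) gives C_{B,max}/C_{A0} = (k₁/k₂)^[k₂/(k₂−k₁)].
= (2.61/1.40)^(1.40/(1.40−2.61)) = (1.864)^(-1.157) = 0.4864.

0.486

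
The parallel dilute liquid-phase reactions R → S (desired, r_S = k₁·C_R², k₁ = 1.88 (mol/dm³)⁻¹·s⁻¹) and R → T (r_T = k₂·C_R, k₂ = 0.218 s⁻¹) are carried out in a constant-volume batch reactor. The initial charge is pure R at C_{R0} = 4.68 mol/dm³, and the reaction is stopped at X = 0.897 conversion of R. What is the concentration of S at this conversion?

C_R = C_{R0}(1−X) = 0.4820 mol/dm³.
Along a PFR/batch, dC_T/dC_R = −r_T/(r_S+r_T) = −k₂/(k₂+k₁·C_R).
Integrating from C_{R0} to C_R: C_T = (0.218/1.88)·ln[(0.218+1.88·4.68)/(0.218+1.88·0.482)] = 0.1160·ln(9.016/1.124) = 0.2414 mol/dm³.
Then C_S = (C_{R0}−C_R) − C_T = 4.198 − 0.2414 = 3.957 mol/dm³.

3.96 mol/dm³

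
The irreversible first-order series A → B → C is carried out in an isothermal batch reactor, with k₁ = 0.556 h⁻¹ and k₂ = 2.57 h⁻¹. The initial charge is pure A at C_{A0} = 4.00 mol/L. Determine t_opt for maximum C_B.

0.760 h

The intermediate peaks when r₁ = r₂, i.e. k₁e^(−k₁t) = k₂e^(−k₂t), giving t_opt = ln(k₂/k₁)/(k₂−k₁).
= ln(2.57/0.556)/(2.57−0.556) = ln(4.622)/2.014 = 1.531/2.014 = 0.760 h.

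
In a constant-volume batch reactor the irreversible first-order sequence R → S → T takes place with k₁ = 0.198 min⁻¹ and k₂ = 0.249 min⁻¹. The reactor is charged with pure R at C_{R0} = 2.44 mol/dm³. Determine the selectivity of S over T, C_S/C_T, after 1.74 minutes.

4.04

For first-order series with pure R initially, C_S(t) = k₁C_{R0}/(k₂−k₁)·(e^(−k₁t) − e^(−k₂t)).
e^(−k₁t) = e^(−0.198×1.74) = e^(−0.3445) = 0.7086; e^(−k₂t) = e^(−0.4333) = 0.6484.
C_S = 0.198×2.44/(0.249−0.198) × (0.7086−0.6484) = 9.473×0.06017 = 0.5700 mol/dm³.
C_R = C_{R0}e^(−k₁t) = 1.729 mol/dm³, so C_T = C_{R0}−C_R−C_S = 0.1411 mol/dm³; C_S/C_T = 4.04.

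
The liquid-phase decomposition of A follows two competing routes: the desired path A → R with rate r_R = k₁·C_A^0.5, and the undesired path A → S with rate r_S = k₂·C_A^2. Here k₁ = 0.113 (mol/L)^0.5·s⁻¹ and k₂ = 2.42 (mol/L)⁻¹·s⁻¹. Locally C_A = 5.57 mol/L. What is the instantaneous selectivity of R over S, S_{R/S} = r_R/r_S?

S_{R/S} = r_R/r_S = (k₁·C_A^0.5)/(k₂·C_A^2) = (k₁/k₂)·C_A^-1.5.
= (0.113×5.570^0.5) / (2.42×5.570^2) = 0.2667/75.08 = 0.00355.

0.00355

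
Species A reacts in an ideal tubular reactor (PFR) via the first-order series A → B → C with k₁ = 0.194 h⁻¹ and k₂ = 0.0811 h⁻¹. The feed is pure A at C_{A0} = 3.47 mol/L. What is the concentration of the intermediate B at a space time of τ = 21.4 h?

0.957 mol/L

For first-order series with pure A initially, C_B(τ) = k₁C_{A0}/(k₂−k₁)·(e^(−k₁τ) − e^(−k₂τ)).
e^(−k₁τ) = e^(−0.194×21.4) = e^(−4.152) = 0.01574; e^(−k₂τ) = e^(−1.736) = 0.1763.
C_B = 0.194×3.47/(0.0811−0.194) × (0.01574−0.1763) = (-5.963)×(-0.1606) = 0.9574 mol/L.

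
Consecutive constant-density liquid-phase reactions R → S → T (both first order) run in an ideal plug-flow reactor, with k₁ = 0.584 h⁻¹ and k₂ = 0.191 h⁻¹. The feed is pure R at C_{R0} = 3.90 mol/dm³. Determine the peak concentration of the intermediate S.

At the optimum, C_{S,max}/C_{R0} = (k₁/k₂)^[k₂/(k₂−k₁)].
= (0.584/0.191)^(0.191/(0.191−0.584)) = (3.058)^(-0.4860) = 0.5809.
C_{S,max} = 0.5809×3.90 = 2.27 mol/dm³.

2.27 mol/dm³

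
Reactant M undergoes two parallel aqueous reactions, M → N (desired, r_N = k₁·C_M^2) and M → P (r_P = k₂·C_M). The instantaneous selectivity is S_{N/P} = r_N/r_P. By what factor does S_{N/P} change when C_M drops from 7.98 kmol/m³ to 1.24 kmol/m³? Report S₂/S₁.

S_{N/P} = (k₁/k₂)·C_M, so S₂/S₁ = (C_{M,2}/C_{M,1}).
= 1.24/7.98 = 0.155.

0.155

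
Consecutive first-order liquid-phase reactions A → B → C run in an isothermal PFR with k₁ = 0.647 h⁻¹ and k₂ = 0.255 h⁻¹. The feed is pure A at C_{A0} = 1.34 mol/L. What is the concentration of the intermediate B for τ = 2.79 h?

0.722 mol/L

The intermediate concentration in a first-order A→B→C sequence is C_B = k₁C_{A0}(e^(−k₁τ) − e^(−k₂τ))/(k₂−k₁).
e^(−k₁τ) = e^(−0.647×2.79) = e^(−1.805) = 0.1645; e^(−k₂τ) = e^(−0.7115) = 0.4909.
C_B = 0.647×1.34/(0.255−0.647) × (0.1645−0.4909) = (-2.212)×(-0.3265) = 0.7221 mol/L.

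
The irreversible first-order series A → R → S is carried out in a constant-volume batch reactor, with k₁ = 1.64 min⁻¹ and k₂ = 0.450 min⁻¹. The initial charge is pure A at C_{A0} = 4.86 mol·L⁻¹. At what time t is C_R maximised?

1.09 min

The intermediate peaks when r₁ = r₂, i.e. k₁e^(−k₁t) = k₂e^(−k₂t), giving t_opt = ln(k₂/k₁)/(k₂−k₁).
= ln(0.450/1.64)/(0.450−1.64) = ln(0.2744)/-1.190 = -1.293/-1.190 = 1.09 min.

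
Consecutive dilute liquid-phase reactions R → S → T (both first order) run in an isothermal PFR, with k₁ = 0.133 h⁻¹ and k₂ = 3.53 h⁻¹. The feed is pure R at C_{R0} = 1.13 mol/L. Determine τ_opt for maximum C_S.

0.965 h

The intermediate peaks when r₁ = r₂, i.e. k₁e^(−k₁τ) = k₂e^(−k₂τ), giving τ_opt = ln(k₂/k₁)/(k₂−k₁).
= ln(3.53/0.133)/(3.53−0.133) = ln(26.54)/3.397 = 3.279/3.397 = 0.965 h.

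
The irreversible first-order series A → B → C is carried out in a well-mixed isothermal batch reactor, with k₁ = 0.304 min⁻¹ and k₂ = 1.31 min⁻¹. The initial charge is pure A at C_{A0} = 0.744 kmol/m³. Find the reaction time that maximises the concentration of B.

The intermediate peaks when r₁ = r₂, i.e. k₁e^(−k₁t) = k₂e^(−k₂t), giving t_opt = ln(k₂/k₁)/(k₂−k₁).
= ln(1.31/0.304)/(1.31−0.304) = ln(4.309)/1.006 = 1.461/1.006 = 1.45 min.

1.45 min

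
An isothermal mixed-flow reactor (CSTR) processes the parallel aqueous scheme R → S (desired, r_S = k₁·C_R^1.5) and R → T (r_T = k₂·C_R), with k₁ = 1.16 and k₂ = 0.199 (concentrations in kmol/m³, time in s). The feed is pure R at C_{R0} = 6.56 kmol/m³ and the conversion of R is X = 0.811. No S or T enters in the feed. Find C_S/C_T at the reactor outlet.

Exit C_R = C_{R0}(1−X) = 6.56×0.189 = 1.240 kmol/m³.
In a CSTR the entire volume is at exit conditions, so r_S = 1.16×1.240^1.5 = 1.601 and r_T = 0.199×1.240 = 0.2467.
Overall selectivity = C_S/C_T = r_Sτ/(r_Tτ) = r_S/r_T = 6.49.

6.49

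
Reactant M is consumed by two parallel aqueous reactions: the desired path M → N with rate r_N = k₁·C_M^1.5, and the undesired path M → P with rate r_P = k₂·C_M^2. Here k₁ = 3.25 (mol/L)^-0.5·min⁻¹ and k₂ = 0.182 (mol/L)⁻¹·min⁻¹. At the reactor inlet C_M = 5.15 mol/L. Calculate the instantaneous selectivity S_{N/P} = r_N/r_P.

7.87

S_{N/P} = r_N/r_P = (k₁·C_M^1.5)/(k₂·C_M^2) = (k₁/k₂)·C_M^-0.5.
= (3.25×5.150^1.5) / (0.182×5.150^2) = 37.98/4.827 = 7.87.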